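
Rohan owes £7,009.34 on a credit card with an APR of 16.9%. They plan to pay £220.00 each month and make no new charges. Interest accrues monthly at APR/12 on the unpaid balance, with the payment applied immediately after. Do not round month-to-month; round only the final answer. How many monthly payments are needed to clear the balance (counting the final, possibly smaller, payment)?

Monthly rate r = 16.9%/12 = 1.40833% = 0.0140833.
Recurrence: B ← B·(1+r) − £220.00.
Month 1: interest £98.71; balance after payment £6,888.05.
Month 2: interest £97.01; balance after payment £6,765.06.
Closed form: n = −ln(1 − rB₀/P)/ln(1+r) = −ln(0.5513)/ln(1.01408) ≈ 42.580, so the balance reaches zero during payment 43.

43 payments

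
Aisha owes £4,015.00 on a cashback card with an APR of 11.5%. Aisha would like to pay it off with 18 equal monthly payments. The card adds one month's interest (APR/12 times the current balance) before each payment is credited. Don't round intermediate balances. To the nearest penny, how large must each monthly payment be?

Monthly rate r = 11.5%/12 = 0.958333% = 0.00958333.
Level-payment amortization: P = B₀·r / (1 − (1+r)^(−n)) = 4015.00·0.00958333 / (1 − 1.00958^(−18)).
Denominator 1 − (1+r)^(−18) = 0.157750239.
P = 38.4771 / 0.157750239 ≈ 243.91.

£243.91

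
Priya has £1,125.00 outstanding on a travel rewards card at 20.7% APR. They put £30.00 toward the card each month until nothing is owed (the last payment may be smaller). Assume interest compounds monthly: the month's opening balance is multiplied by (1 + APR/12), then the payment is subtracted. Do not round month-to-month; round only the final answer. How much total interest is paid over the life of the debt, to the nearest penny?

Monthly rate r = 20.7%/12 = 1.725% = 0.01725.
Payoff takes n = ⌈−ln(1 − rB₀/P)/ln(1+r)⌉ = ⌈60.863⌉ = 61 payments; the last is £25.92.
Total paid = 60·£30.00 + £25.92 = £1,825.92.
Total interest = total paid − principal = £1,825.92 − £1,125.00 = £700.92.

£700.92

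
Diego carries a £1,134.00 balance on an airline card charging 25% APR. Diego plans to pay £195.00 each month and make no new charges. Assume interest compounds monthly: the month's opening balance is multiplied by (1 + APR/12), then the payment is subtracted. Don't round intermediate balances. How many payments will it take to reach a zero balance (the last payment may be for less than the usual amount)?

7 months

Monthly rate r = 25%/12 = 2.08333% = 0.0208333.
Recurrence: B ← B·(1+r) − £195.00.
Month 1: interest £23.62; balance after payment £962.62.
Month 2: interest £20.05; balance after payment £787.68.
Closed form: n = −ln(1 − rB₀/P)/ln(1+r) = −ln(0.87885)/ln(1.02083) ≈ 6.263, so the balance reaches zero during payment 7.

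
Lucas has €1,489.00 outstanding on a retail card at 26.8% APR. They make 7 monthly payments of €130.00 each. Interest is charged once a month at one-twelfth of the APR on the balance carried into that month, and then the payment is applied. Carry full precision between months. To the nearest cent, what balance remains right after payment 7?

€764.68

Monthly rate r = 26.8%/12 = 2.23333% = 0.0223333.
Each month: B ← B·(1+r) − €130.00.
Month 1: interest €33.25; balance after payment €1,392.25.
Month 2: interest €31.09; balance after payment €1,293.35.
Month 3: interest €28.88; balance after payment €1,192.23.
Month 4: interest €26.63; balance after payment €1,088.86.
Month 5: interest €24.32; balance after payment €983.18.
Month 6: interest €21.96; balance after payment €875.13.
Month 7: interest €19.54; balance after payment €764.68.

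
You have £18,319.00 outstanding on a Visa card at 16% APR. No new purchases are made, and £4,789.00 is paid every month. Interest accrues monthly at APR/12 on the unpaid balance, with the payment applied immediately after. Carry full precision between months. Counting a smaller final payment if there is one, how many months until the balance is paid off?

Monthly rate r = 16%/12 = 1.33333% = 0.0133333.
Recurrence: B ← B·(1+r) − £4,789.00.
Month 1: interest £244.25; balance after payment £13,774.25.
Month 2: interest £183.66; balance after payment £9,168.91.
Month 3: interest £122.25; balance after payment £4,502.16.
Month 4: interest £60.03; balance after payment £0.00.

4 months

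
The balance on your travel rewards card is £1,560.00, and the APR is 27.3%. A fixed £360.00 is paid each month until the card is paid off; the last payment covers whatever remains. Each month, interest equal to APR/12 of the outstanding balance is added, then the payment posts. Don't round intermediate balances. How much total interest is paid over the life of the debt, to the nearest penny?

£101.93

Monthly rate r = 27.3%/12 = 2.275% = 0.02275.
Payoff takes n = ⌈−ln(1 − rB₀/P)/ln(1+r)⌉ = ⌈4.614⌉ = 5 payments; the last is £221.93.
Total paid = 4·£360.00 + £221.93 = £1,661.93.
Total interest = total paid − principal = £1,661.93 − £1,560.00 = £101.93.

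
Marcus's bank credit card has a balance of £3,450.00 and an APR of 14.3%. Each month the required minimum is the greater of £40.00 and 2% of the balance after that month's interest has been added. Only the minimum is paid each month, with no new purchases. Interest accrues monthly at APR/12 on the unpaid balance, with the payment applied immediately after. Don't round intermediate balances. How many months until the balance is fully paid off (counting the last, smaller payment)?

142 months

Monthly rate r = 14.3%/12 = 1.19167% = 0.0119167.
While 2% of the post-interest balance exceeds £40.00, each month B ← (B·(1+r))·(1 − 0.02), i.e. B shrinks by the factor (1+r)·0.98 = 0.99168.
This holds for months 1–67. Entering month 68 the balance is £1,970.90; 2% of the post-interest balance is now below £40.00, so the flat £40.00 minimum applies from here.
From month 68 a fixed £40.00 at rate r clears £1,970.90 in 75 more payments. Total: 67 + 75 = 142 months.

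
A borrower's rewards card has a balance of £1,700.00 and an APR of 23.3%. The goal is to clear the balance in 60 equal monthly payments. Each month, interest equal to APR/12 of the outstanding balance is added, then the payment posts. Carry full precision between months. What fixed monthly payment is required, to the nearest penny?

£48.22

Monthly rate r = 23.3%/12 = 1.94167% = 0.0194167.
Level-payment amortization: P = B₀·r / (1 − (1+r)^(−n)) = 1700.00·0.0194167 / (1 − 1.01942^(−60)).
Denominator 1 − (1+r)^(−60) = 0.684574922.
P = 33.0083 / 0.684574922 ≈ 48.22.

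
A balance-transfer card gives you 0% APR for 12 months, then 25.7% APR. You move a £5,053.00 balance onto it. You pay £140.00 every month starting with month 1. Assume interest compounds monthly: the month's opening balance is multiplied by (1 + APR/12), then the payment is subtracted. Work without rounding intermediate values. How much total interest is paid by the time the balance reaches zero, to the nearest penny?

Promo months 1–12 at r₀ = 0%/12 = 0; months 13+ at r₁ = 25.7%/12 = 0.0214167.
After month 12 (no interest yet): B = £5,053.00 − 12·£140.00 = £3,373.00.
Then at r₁ with £140.00/mo: n₂ = −ln(1 − r₁·B/P)/ln(1+r₁) ≈ 34.24 → 35 more payments.
Total paid = 46·£140.00 + £34.42 = £6,474.42; interest = £6,474.42 − £5,053.00 = £1,421.42.

£1,421.42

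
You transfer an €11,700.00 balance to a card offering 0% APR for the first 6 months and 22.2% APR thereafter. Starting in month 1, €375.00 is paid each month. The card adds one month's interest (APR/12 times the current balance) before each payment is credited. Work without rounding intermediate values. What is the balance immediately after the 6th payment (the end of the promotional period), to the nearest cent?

€9,450.00

Promo months 1–6 at r₀ = 0%/12 = 0; months 7+ at r₁ = 22.2%/12 = 0.0185.
After month 6 (no interest yet): B = €11,700.00 − 6·€375.00 = €9,450.00.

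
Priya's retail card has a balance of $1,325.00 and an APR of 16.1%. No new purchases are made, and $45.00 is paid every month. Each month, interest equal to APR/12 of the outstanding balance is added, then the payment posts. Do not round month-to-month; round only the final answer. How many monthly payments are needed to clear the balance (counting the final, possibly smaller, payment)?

Monthly rate r = 16.1%/12 = 1.34167% = 0.0134167.
Recurrence: B ← B·(1+r) − $45.00.
Month 1: interest $17.78; balance after payment $1,297.78.
Month 2: interest $17.41; balance after payment $1,270.19.
Closed form: n = −ln(1 − rB₀/P)/ln(1+r) = −ln(0.60495)/ln(1.01342) ≈ 37.712, so the balance reaches zero during payment 38.

38 payments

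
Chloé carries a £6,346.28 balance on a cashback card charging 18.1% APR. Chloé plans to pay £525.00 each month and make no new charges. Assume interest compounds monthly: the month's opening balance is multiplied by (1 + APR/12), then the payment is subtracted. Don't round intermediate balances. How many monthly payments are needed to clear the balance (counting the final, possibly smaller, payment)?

14 months

Monthly rate r = 18.1%/12 = 1.50833% = 0.0150833.
Recurrence: B ← B·(1+r) − £525.00.
Month 1: interest £95.72; balance after payment £5,917.00.
Month 2: interest £89.25; balance after payment £5,481.25.
Closed form: n = −ln(1 − rB₀/P)/ln(1+r) = −ln(0.81767)/ln(1.01508) ≈ 13.446, so the balance reaches zero during payment 14.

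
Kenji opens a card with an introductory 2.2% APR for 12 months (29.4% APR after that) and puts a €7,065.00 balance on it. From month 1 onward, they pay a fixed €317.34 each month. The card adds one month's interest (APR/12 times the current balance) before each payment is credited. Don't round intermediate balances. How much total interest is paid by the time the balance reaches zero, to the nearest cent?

€702.14

Promo months 1–12 at r₀ = 2.2%/12 = 0.00183333; months 13+ at r₁ = 29.4%/12 = 0.0245.
After month 12: iterate B ← B·(1+r₀) − €317.34 for 12 months → €3,375.29.
Then at r₁ with €317.34/mo: n₂ = −ln(1 − r₁·B/P)/ln(1+r₁) ≈ 12.47 → 13 more payments.
Total paid = 24·€317.34 + €150.98 = €7,767.14; interest = €7,767.14 − €7,065.00 = €702.14.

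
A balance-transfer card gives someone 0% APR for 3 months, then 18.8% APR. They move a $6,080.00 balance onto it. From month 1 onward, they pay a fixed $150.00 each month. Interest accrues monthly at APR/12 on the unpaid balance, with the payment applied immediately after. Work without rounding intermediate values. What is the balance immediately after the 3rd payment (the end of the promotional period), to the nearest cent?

Promo months 1–3 at r₀ = 0%/12 = 0; months 4+ at r₁ = 18.8%/12 = 0.0156667.
After month 3 (no interest yet): B = $6,080.00 − 3·$150.00 = $5,630.00.

$5,630.00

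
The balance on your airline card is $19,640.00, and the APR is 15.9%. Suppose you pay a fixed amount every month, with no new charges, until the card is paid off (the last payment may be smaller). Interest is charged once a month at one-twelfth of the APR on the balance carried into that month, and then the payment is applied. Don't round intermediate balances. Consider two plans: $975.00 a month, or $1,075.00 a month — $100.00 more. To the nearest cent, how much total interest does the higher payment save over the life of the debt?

$362.56

Monthly rate r = 15.9%/12 = 1.325% = 0.01325.
At $975.00/mo: n = ⌈−ln(1 − rB₀/P)/ln(1+r)⌉ = 24 payments (last $573.98); total interest = total paid − $19,640.00 = $3,358.98.
At $1,075.00/mo: 22 payments (last $61.42); total interest $2,996.42.
Interest saved = $3,358.98 − $2,996.42 = $362.56.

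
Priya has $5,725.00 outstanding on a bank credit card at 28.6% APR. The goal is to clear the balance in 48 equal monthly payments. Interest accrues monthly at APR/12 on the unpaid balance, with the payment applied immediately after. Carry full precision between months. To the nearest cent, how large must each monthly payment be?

$201.50

Monthly rate r = 28.6%/12 = 2.38333% = 0.0238333.
Level-payment amortization: P = B₀·r / (1 − (1+r)^(−n)) = 5725.00·0.0238333 / (1 − 1.02383^(−48)).
Denominator 1 − (1+r)^(−48) = 0.677154094.
P = 136.446 / 0.677154094 ≈ 201.50.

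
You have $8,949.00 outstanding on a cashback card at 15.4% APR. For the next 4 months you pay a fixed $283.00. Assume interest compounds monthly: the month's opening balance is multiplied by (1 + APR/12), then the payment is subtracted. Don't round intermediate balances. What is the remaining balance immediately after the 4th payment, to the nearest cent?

$8,263.32

Monthly rate r = 15.4%/12 = 1.28333% = 0.0128333.
Each month: B ← B·(1+r) − $283.00.
Month 1: interest $114.85; balance after payment $8,780.85.
Month 2: interest $112.69; balance after payment $8,610.53.
Month 3: interest $110.50; balance after payment $8,438.03.
Month 4: interest $108.29; balance after payment $8,263.32.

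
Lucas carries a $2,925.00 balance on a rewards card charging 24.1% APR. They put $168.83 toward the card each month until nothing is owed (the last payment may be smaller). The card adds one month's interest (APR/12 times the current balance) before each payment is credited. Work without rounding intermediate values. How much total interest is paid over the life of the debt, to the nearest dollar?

Monthly rate r = 24.1%/12 = 2.00833% = 0.0200833.
Payoff takes n = ⌈−ln(1 − rB₀/P)/ln(1+r)⌉ = ⌈21.506⌉ = 22 payments; the last is $85.81.
Total paid = 21·$168.83 + $85.81 = $3,631.24.
Total interest = total paid − principal = $3,631.24 − $2,925.00 = $706.24.

$706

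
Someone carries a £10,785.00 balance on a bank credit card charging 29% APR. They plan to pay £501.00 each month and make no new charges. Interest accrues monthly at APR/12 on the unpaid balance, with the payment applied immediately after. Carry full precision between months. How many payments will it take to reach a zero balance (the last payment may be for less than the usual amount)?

Monthly rate r = 29%/12 = 2.41667% = 0.0241667.
Recurrence: B ← B·(1+r) − £501.00.
Month 1: interest £260.64; balance after payment £10,544.64.
Month 2: interest £254.83; balance after payment £10,298.47.
Closed form: n = −ln(1 − rB₀/P)/ln(1+r) = −ln(0.47977)/ln(1.02417) ≈ 30.757, so the balance reaches zero during payment 31.

31 payments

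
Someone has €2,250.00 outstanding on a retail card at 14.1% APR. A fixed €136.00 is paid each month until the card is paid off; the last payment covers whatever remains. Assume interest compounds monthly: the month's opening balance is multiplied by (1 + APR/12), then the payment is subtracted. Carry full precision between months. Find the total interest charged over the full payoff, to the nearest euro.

Monthly rate r = 14.1%/12 = 1.175% = 0.01175.
Payoff takes n = ⌈−ln(1 − rB₀/P)/ln(1+r)⌉ = ⌈18.504⌉ = 19 payments; the last is €68.80.
Total paid = 18·€136.00 + €68.80 = €2,516.80.
Total interest = total paid − principal = €2,516.80 − €2,250.00 = €266.80.

€267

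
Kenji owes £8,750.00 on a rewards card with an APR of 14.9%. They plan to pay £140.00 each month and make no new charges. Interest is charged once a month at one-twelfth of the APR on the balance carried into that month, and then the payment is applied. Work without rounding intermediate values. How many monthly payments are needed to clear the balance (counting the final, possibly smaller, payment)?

Monthly rate r = 14.9%/12 = 1.24167% = 0.0124167.
Recurrence: B ← B·(1+r) − £140.00.
Month 1: interest £108.65; balance after payment £8,718.65.
Month 2: interest £108.26; balance after payment £8,686.90.
Closed form: n = −ln(1 − rB₀/P)/ln(1+r) = −ln(0.22396)/ln(1.01242) ≈ 121.254, so the balance reaches zero during payment 122.

122 months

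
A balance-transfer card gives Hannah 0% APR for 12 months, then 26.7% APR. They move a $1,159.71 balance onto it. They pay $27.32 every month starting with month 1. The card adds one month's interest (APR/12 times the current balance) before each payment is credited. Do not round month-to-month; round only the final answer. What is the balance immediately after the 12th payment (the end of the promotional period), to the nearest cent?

$831.87

Promo months 1–12 at r₀ = 0%/12 = 0; months 13+ at r₁ = 26.7%/12 = 0.02225.
After month 12 (no interest yet): B = $1,159.71 − 12·$27.32 = $831.87.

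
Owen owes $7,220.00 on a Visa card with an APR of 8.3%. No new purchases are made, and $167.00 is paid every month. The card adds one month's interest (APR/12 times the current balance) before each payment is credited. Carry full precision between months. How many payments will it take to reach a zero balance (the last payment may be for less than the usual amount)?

52 months

Monthly rate r = 8.3%/12 = 0.691667% = 0.00691667.
Recurrence: B ← B·(1+r) − $167.00.
Month 1: interest $49.94; balance after payment $7,102.94.
Month 2: interest $49.13; balance after payment $6,985.07.
Closed form: n = −ln(1 − rB₀/P)/ln(1+r) = −ln(0.70097)/ln(1.00692) ≈ 51.545, so the balance reaches zero during payment 52.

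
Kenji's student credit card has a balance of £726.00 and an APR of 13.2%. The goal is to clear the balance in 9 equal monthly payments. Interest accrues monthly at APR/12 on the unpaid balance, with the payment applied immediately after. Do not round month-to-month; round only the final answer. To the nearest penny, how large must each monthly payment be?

£85.17

Monthly rate r = 13.2%/12 = 1.1% = 0.011.
Level-payment amortization: P = B₀·r / (1 − (1+r)^(−n)) = 726.00·0.011 / (1 − 1.011^(−9)).
Denominator 1 − (1+r)^(−9) = 0.0937675698.
P = 7.986 / 0.0937675698 ≈ 85.17.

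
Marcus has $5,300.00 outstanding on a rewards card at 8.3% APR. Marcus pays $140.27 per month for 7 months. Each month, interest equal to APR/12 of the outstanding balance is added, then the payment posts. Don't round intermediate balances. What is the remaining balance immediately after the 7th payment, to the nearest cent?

Monthly rate r = 8.3%/12 = 0.691667% = 0.00691667.
Each month: B ← B·(1+r) − $140.27.
Month 1: interest $36.66; balance after payment $5,196.39.
Month 2: interest $35.94; balance after payment $5,092.06.
Month 3: interest $35.22; balance after payment $4,987.01.
Month 4: interest $34.49; balance after payment $4,881.23.
Month 5: interest $33.76; balance after payment $4,774.73.
Month 6: interest $33.03; balance after payment $4,667.48.
Month 7: interest $32.28; balance after payment $4,559.49.

$4,559.49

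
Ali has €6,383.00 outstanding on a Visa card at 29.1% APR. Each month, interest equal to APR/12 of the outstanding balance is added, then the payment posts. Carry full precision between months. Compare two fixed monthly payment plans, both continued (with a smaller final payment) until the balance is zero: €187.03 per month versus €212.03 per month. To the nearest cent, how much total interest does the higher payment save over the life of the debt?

€2,135.01

Monthly rate r = 29.1%/12 = 2.425% = 0.02425.
At €187.03/mo: n = ⌈−ln(1 − rB₀/P)/ln(1+r)⌉ = 74 payments (last €69.72); total interest = total paid − €6,383.00 = €7,339.91.
At €212.03/mo: 55 payments (last €138.28); total interest €5,204.90.
Interest saved = €7,339.91 − €5,204.90 = €2,135.01.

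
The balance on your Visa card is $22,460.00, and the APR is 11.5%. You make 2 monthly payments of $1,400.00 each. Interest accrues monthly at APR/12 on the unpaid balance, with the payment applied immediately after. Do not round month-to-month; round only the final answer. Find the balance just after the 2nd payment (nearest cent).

Monthly rate r = 11.5%/12 = 0.958333% = 0.00958333.
Each month: B ← B·(1+r) − $1,400.00.
Month 1: interest $215.24; balance after payment $21,275.24.
Month 2: interest $203.89; balance after payment $20,079.13.

$20,079.13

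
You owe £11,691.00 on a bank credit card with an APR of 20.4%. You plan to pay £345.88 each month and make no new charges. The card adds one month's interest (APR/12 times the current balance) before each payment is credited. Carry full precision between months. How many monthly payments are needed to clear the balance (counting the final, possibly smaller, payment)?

51 payments

Monthly rate r = 20.4%/12 = 1.7% = 0.017.
Recurrence: B ← B·(1+r) − £345.88.
Month 1: interest £198.75; balance after payment £11,543.87.
Month 2: interest £196.25; balance after payment £11,394.23.
Closed form: n = −ln(1 − rB₀/P)/ln(1+r) = −ln(0.42539)/ln(1.017) ≈ 50.706, so the balance reaches zero during payment 51.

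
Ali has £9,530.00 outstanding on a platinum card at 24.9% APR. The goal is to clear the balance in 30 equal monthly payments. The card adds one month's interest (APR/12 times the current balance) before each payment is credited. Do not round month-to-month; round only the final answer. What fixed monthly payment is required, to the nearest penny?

Monthly rate r = 24.9%/12 = 2.075% = 0.02075.
Level-payment amortization: P = B₀·r / (1 − (1+r)^(−n)) = 9530.00·0.02075 / (1 − 1.02075^(−30)).
Denominator 1 − (1+r)^(−30) = 0.459969434.
P = 197.747 / 0.459969434 ≈ 429.91.

£429.91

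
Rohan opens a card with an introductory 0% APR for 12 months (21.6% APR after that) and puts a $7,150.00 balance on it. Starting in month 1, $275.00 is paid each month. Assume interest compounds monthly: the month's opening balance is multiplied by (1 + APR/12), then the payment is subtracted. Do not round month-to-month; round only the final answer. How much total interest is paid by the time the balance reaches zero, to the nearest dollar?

$626

Promo months 1–12 at r₀ = 0%/12 = 0; months 13+ at r₁ = 21.6%/12 = 0.018.
After month 12 (no interest yet): B = $7,150.00 − 12·$275.00 = $3,850.00.
Then at r₁ with $275.00/mo: n₂ = −ln(1 − r₁·B/P)/ln(1+r₁) ≈ 16.28 → 17 more payments.
Total paid = 28·$275.00 + $76.23 = $7,776.23; interest = $7,776.23 − $7,150.00 = $626.23.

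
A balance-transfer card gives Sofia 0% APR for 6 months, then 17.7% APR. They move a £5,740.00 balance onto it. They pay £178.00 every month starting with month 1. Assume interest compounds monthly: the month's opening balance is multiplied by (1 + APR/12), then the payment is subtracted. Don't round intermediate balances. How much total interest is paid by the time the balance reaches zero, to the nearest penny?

Promo months 1–6 at r₀ = 0%/12 = 0; months 7+ at r₁ = 17.7%/12 = 0.01475.
After month 6 (no interest yet): B = £5,740.00 − 6·£178.00 = £4,672.00.
Then at r₁ with £178.00/mo: n₂ = −ln(1 − r₁·B/P)/ln(1+r₁) ≈ 33.44 → 34 more payments.
Total paid = 39·£178.00 + £78.53 = £7,020.53; interest = £7,020.53 − £5,740.00 = £1,280.53.

£1,280.53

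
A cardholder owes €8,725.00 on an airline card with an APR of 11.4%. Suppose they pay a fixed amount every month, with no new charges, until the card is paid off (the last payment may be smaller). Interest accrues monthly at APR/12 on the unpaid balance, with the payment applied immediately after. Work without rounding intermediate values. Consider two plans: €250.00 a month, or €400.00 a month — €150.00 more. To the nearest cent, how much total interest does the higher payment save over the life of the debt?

€826.38

Monthly rate r = 11.4%/12 = 0.95% = 0.0095.
At €250.00/mo: n = ⌈−ln(1 − rB₀/P)/ln(1+r)⌉ = 43 payments (last €150.39); total interest = total paid − €8,725.00 = €1,925.39.
At €400.00/mo: 25 payments (last €224.01); total interest €1,099.01.
Interest saved = €1,925.39 − €1,099.01 = €826.38.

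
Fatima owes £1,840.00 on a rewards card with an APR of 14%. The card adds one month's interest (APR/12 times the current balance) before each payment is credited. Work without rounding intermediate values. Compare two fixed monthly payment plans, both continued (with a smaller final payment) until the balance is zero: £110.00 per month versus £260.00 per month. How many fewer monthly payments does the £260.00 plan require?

Monthly rate r = 14%/12 = 1.16667% = 0.0116667.
At £110.00/mo: n = ⌈−ln(1 − rB₀/P)/ln(1+r)⌉ = 19 payments (last £79.00); total interest = total paid − £1,840.00 = £219.00.
At £260.00/mo: 8 payments (last £111.97); total interest £91.97.
Payments saved = 19 − 8 = 11.

11 fewer payments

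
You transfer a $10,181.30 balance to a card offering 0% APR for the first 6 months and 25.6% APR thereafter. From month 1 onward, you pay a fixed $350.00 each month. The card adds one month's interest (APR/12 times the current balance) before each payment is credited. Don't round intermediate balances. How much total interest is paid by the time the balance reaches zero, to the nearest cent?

Promo months 1–6 at r₀ = 0%/12 = 0; months 7+ at r₁ = 25.6%/12 = 0.0213333.
After month 6 (no interest yet): B = $10,181.30 − 6·$350.00 = $8,081.30.
Then at r₁ with $350.00/mo: n₂ = −ln(1 − r₁·B/P)/ln(1+r₁) ≈ 32.14 → 33 more payments.
Total paid = 38·$350.00 + $48.83 = $13,348.83; interest = $13,348.83 − $10,181.30 = $3,167.53.

$3,167.53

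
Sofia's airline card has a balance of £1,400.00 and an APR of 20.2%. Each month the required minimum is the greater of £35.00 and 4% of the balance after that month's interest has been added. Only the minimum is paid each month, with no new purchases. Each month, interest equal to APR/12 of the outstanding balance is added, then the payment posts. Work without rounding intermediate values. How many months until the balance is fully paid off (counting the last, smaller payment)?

53 months

Monthly rate r = 20.2%/12 = 1.68333% = 0.0168333.
While 4% of the post-interest balance exceeds £35.00, each month B ← (B·(1+r))·(1 − 0.04), i.e. B shrinks by the factor (1+r)·0.96 = 0.97616.
This holds for months 1–21. Entering month 22 the balance is £843.47; 4% of the post-interest balance is now below £35.00, so the flat £35.00 minimum applies from here.
From month 22 a fixed £35.00 at rate r clears £843.47 in 32 more payments. Total: 21 + 32 = 53 months.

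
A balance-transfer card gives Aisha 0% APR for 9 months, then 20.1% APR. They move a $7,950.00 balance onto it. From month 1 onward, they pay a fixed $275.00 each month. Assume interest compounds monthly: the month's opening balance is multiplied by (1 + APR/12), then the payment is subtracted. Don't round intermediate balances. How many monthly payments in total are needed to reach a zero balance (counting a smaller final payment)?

34 months

Promo months 1–9 at r₀ = 0%/12 = 0; months 10+ at r₁ = 20.1%/12 = 0.01675.
After month 9 (no interest yet): B = $7,950.00 − 9·$275.00 = $5,475.00.
Then at r₁ with $275.00/mo: n₂ = −ln(1 − r₁·B/P)/ln(1+r₁) ≈ 24.42 → 25 more payments.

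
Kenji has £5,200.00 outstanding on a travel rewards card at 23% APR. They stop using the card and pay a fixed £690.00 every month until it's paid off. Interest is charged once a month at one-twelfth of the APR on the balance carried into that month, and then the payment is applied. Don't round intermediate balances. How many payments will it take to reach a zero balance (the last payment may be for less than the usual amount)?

9 payments

Monthly rate r = 23%/12 = 1.91667% = 0.0191667.
Recurrence: B ← B·(1+r) − £690.00.
Month 1: interest £99.67; balance after payment £4,609.67.
Month 2: interest £88.35; balance after payment £4,008.02.
Closed form: n = −ln(1 − rB₀/P)/ln(1+r) = −ln(0.85556)/ln(1.01917) ≈ 8.217, so the balance reaches zero during payment 9.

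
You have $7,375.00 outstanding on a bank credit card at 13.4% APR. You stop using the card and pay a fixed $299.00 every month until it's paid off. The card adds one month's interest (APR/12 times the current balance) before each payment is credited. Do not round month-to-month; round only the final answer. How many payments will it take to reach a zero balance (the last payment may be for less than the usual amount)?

Monthly rate r = 13.4%/12 = 1.11667% = 0.0111667.
Recurrence: B ← B·(1+r) − $299.00.
Month 1: interest $82.35; balance after payment $7,158.35.
Month 2: interest $79.93; balance after payment $6,939.29.
Closed form: n = −ln(1 − rB₀/P)/ln(1+r) = −ln(0.72457)/ln(1.01117) ≈ 29.013, so the balance reaches zero during payment 30.

30 payments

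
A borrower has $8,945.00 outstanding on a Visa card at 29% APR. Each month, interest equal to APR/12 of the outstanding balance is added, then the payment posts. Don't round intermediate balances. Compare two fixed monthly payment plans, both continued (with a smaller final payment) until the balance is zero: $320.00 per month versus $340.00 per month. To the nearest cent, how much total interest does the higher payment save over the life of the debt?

Monthly rate r = 29%/12 = 2.41667% = 0.0241667.
At $320.00/mo: n = ⌈−ln(1 − rB₀/P)/ln(1+r)⌉ = 48 payments (last $43.98); total interest = total paid − $8,945.00 = $6,138.98.
At $340.00/mo: 43 payments (last $102.13); total interest $5,437.13.
Interest saved = $6,138.98 − $5,437.13 = $701.85.

$701.85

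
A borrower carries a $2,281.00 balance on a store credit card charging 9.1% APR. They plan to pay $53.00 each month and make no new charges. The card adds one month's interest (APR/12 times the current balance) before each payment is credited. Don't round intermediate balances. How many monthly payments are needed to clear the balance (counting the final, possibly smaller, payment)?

Monthly rate r = 9.1%/12 = 0.758333% = 0.00758333.
Recurrence: B ← B·(1+r) − $53.00.
Month 1: interest $17.30; balance after payment $2,245.30.
Month 2: interest $17.03; balance after payment $2,209.32.
Closed form: n = −ln(1 − rB₀/P)/ln(1+r) = −ln(0.67363)/ln(1.00758) ≈ 52.295, so the balance reaches zero during payment 53.

53 payments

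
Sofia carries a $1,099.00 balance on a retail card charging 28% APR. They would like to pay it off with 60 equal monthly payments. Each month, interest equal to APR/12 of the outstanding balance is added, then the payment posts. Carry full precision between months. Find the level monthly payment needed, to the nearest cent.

$34.22

Monthly rate r = 28%/12 = 2.33333% = 0.0233333.
Level-payment amortization: P = B₀·r / (1 − (1+r)^(−n)) = 1099.00·0.0233333 / (1 − 1.02333^(−60)).
Denominator 1 − (1+r)^(−60) = 0.749404796.
P = 25.6433 / 0.749404796 ≈ 34.22.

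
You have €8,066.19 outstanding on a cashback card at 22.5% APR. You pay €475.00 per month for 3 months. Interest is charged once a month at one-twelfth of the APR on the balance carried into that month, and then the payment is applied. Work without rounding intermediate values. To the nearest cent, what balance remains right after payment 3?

€7,076.59

Monthly rate r = 22.5%/12 = 1.875% = 0.01875.
Each month: B ← B·(1+r) − €475.00.
Month 1: interest €151.24; balance after payment €7,742.43.
Month 2: interest €145.17; balance after payment €7,412.60.
Month 3: interest €138.99; balance after payment €7,076.59.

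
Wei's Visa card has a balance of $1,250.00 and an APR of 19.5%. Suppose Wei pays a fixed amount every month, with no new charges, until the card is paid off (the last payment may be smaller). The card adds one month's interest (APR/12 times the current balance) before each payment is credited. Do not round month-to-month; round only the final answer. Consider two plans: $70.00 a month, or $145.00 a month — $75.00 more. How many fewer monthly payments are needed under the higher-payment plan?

12 fewer payments

Monthly rate r = 19.5%/12 = 1.625% = 0.01625.
At $70.00/mo: n = ⌈−ln(1 − rB₀/P)/ln(1+r)⌉ = 22 payments (last $18.50); total interest = total paid − $1,250.00 = $238.50.
At $145.00/mo: 10 payments (last $52.88); total interest $107.88.
Payments saved = 22 − 10 = 12.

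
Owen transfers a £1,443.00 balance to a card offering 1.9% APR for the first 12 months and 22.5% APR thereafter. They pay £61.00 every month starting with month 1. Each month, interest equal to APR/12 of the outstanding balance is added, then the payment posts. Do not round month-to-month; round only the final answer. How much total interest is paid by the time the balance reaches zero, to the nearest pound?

£126

Promo months 1–12 at r₀ = 1.9%/12 = 0.00158333; months 13+ at r₁ = 22.5%/12 = 0.01875.
After month 12: iterate B ← B·(1+r₀) − £61.00 for 12 months → £732.25.
Then at r₁ with £61.00/mo: n₂ = −ln(1 − r₁·B/P)/ln(1+r₁) ≈ 13.73 → 14 more payments.
Total paid = 25·£61.00 + £44.44 = £1,569.44; interest = £1,569.44 − £1,443.00 = £126.44.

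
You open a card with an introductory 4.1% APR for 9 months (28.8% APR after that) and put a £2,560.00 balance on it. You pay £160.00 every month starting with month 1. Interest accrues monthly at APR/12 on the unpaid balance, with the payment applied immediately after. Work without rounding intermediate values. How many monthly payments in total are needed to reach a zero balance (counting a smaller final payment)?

Promo months 1–9 at r₀ = 4.1%/12 = 0.00341667; months 10+ at r₁ = 28.8%/12 = 0.024.
After month 9: iterate B ← B·(1+r₀) − £160.00 for 9 months → £1,179.97.
Then at r₁ with £160.00/mo: n₂ = −ln(1 − r₁·B/P)/ln(1+r₁) ≈ 8.21 → 9 more payments.

18 months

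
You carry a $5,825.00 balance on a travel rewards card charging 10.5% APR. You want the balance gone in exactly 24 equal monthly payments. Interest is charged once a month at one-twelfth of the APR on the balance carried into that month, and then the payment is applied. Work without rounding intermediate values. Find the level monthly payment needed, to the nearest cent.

Monthly rate r = 10.5%/12 = 0.875% = 0.00875.
Level-payment amortization: P = B₀·r / (1 − (1+r)^(−n)) = 5825.00·0.00875 / (1 − 1.00875^(−24)).
Denominator 1 − (1+r)^(−24) = 0.188675007.
P = 50.9688 / 0.188675007 ≈ 270.14.

$270.14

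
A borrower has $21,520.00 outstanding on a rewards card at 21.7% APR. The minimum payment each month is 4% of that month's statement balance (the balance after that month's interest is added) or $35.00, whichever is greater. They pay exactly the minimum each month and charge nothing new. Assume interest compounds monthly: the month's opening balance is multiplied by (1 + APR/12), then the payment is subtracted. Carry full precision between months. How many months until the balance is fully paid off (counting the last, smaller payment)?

Monthly rate r = 21.7%/12 = 1.80833% = 0.0180833.
While 4% of the post-interest balance exceeds $35.00, each month B ← (B·(1+r))·(1 − 0.04), i.e. B shrinks by the factor (1+r)·0.96 = 0.97736.
This holds for months 1–141. Entering month 142 the balance is $852.19; 4% of the post-interest balance is now below $35.00, so the flat $35.00 minimum applies from here.
From month 142 a fixed $35.00 at rate r clears $852.19 in 33 more payments. Total: 141 + 33 = 174 months.

174 months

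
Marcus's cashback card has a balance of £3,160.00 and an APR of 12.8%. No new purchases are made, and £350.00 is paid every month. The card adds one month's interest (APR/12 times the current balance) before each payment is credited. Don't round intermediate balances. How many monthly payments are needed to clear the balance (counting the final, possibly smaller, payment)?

Monthly rate r = 12.8%/12 = 1.06667% = 0.0106667.
Recurrence: B ← B·(1+r) − £350.00.
Month 1: interest £33.71; balance after payment £2,843.71.
Month 2: interest £30.33; balance after payment £2,524.04.
Closed form: n = −ln(1 − rB₀/P)/ln(1+r) = −ln(0.9037)/ln(1.01067) ≈ 9.544, so the balance reaches zero during payment 10.

10 months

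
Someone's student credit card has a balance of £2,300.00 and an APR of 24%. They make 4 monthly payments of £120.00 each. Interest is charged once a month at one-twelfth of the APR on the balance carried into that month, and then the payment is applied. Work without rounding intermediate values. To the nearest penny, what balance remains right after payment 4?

£1,995.00

Monthly rate r = 24%/12 = 2% = 0.02.
Each month: B ← B·(1+r) − £120.00.
Month 1: interest £46.00; balance after payment £2,226.00.
Month 2: interest £44.52; balance after payment £2,150.52.
Month 3: interest £43.01; balance after payment £2,073.53.
Month 4: interest £41.47; balance after payment £1,995.00.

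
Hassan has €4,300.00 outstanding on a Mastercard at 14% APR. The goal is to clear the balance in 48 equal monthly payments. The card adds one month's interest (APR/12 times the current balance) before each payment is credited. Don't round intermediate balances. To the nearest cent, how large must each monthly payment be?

€117.50

Monthly rate r = 14%/12 = 1.16667% = 0.0116667.
Level-payment amortization: P = B₀·r / (1 − (1+r)^(−n)) = 4300.00·0.0116667 / (1 − 1.01167^(−48)).
Denominator 1 − (1+r)^(−48) = 0.42693637.
P = 50.1667 / 0.42693637 ≈ 117.50.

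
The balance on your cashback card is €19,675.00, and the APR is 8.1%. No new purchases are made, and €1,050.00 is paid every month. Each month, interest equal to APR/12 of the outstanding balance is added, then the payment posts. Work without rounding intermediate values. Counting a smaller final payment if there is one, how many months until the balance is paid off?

Monthly rate r = 8.1%/12 = 0.675% = 0.00675.
Recurrence: B ← B·(1+r) − €1,050.00.
Month 1: interest €132.81; balance after payment €18,757.81.
Month 2: interest €126.62; balance after payment €17,834.42.
Closed form: n = −ln(1 − rB₀/P)/ln(1+r) = −ln(0.87352)/ln(1.00675) ≈ 20.101, so the balance reaches zero during payment 21.

21 months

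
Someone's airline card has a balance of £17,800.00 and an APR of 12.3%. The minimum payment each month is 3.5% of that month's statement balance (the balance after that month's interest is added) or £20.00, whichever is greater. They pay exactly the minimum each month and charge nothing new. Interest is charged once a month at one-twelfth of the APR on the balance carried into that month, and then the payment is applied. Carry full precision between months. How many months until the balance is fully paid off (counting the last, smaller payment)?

170 months

Monthly rate r = 12.3%/12 = 1.025% = 0.01025.
While 3.5% of the post-interest balance exceeds £20.00, each month B ← (B·(1+r))·(1 − 0.035), i.e. B shrinks by the factor (1+r)·0.965 = 0.97489.
This holds for months 1–136. Entering month 137 the balance is £560.35; 3.5% of the post-interest balance is now below £20.00, so the flat £20.00 minimum applies from here.
From month 137 a fixed £20.00 at rate r clears £560.35 in 34 more payments. Total: 136 + 34 = 170 months.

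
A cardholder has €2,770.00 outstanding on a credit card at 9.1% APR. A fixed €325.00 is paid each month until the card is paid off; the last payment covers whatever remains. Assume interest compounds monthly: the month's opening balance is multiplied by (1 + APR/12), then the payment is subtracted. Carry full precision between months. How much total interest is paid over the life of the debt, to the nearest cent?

€104.58

Monthly rate r = 9.1%/12 = 0.758333% = 0.00758333.
Payoff takes n = ⌈−ln(1 − rB₀/P)/ln(1+r)⌉ = ⌈8.844⌉ = 9 payments; the last is €274.58.
Total paid = 8·€325.00 + €274.58 = €2,874.58.
Total interest = total paid − principal = €2,874.58 − €2,770.00 = €104.58.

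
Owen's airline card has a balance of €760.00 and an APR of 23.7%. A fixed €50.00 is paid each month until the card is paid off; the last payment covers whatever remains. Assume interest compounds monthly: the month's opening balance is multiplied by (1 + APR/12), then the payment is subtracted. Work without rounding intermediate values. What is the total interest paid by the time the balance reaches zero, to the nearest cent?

€152.69

Monthly rate r = 23.7%/12 = 1.975% = 0.01975.
Payoff takes n = ⌈−ln(1 − rB₀/P)/ln(1+r)⌉ = ⌈18.252⌉ = 19 payments; the last is €12.69.
Total paid = 18·€50.00 + €12.69 = €912.69.
Total interest = total paid − principal = €912.69 − €760.00 = €152.69.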